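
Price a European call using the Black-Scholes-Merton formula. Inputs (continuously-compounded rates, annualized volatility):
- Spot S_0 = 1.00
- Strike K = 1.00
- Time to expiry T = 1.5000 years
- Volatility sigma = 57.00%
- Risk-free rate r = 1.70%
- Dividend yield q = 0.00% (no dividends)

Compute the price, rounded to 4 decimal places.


d1 = (ln(S/K) + (r - q + 0.5*sigma^2) * T) / (sigma * sqrt(T)) = 0.38557977
d2 = d1 - sigma * sqrt(T) = -0.31252481
exp(-rT) = 0.97482238; exp(-qT) = 1.00000000
C = S_0 * exp(-qT) * N(d1) - K * exp(-rT) * N(d2)
N(d1) = 0.65009604; N(d2) = 0.37732086
C = 1.0000 * 1.00000000 * 0.65009604 - 1.0000 * 0.97482238 * 0.37732086 = 0.2823

Answer: Price = 0.2823


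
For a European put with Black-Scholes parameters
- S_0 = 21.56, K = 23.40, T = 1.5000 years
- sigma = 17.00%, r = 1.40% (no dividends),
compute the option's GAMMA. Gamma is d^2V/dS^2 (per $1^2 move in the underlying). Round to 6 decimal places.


Answer: Gamma = 0.087309

Derivation:
d1 = -0.1883766942; d2 = -0.3965833224
phi(d1) = 0.3919263174; exp(-qT) = 1.0000000000; exp(-rT) = 0.9792189646
Gamma = exp(-qT) * phi(d1) / (S * sigma * sqrt(T)) = 1.0000000000 * 0.3919263174 / (21.5600 * 0.1700 * 1.2247448714) = 0.087309


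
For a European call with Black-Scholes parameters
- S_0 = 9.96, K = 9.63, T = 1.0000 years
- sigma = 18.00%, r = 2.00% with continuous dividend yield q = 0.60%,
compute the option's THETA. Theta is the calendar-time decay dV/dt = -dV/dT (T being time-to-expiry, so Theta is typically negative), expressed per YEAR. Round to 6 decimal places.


d1 = 0.3549658099; d2 = 0.1749658099
phi(d1) = 0.3745841145; exp(-qT) = 0.9940179641; exp(-rT) = 0.9801986733
Theta = -S*exp(-qT)*phi(d1)*sigma/(2*sqrt(T)) - r*K*exp(-rT)*N(d2) + q*S*exp(-qT)*N(d1)
N(d1) = 0.6386923974; N(d2) = 0.5694467506; sqrt(T) = 1.0000000000
Term 1 = -9.9600 * 0.9940179641 * 0.3745841145 * 0.1800 / (2 * 1.0000000000) = -0.3337685690
Term 2 = -0.0200 * 9.6300 * 0.9801986733 * 0.5694467506 = -0.1075037249
Term 3 = 0.0060 * 9.9600 * 0.9940179641 * 0.6386923974 = 0.0379399338
Theta = -0.3337685690 + (-0.1075037249) + (0.0379399338) = -0.403332

Answer: Theta = -0.403332


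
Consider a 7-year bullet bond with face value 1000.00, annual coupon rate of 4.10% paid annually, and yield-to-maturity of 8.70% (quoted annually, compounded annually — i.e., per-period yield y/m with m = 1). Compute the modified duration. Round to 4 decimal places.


Answer: Modified duration = 5.6058

Derivation:
Coupon per period c = face * coupon_rate / m = 41.000000
Periods per year m = 1; per-period yield y/m = 0.087000
Number of cashflows N = 7
Cashflows (t years, CF_t, discount factor 1/(1+y/m)^(m*t), PV):
  t = 1.0000: CF_t = 41.000000, DF = 0.919963, PV = 37.718491
  t = 2.0000: CF_t = 41.000000, DF = 0.846332, PV = 34.699624
  t = 3.0000: CF_t = 41.000000, DF = 0.778595, PV = 31.922377
  t = 4.0000: CF_t = 41.000000, DF = 0.716278, PV = 29.367412
  t = 5.0000: CF_t = 41.000000, DF = 0.658950, PV = 27.016939
  t = 6.0000: CF_t = 41.000000, DF = 0.606209, PV = 24.854589
  t = 7.0000: CF_t = 1041.000000, DF = 0.557690, PV = 580.555737
Price P = sum_t PV_t = 766.135169
First compute Macaulay numerator sum_t t * PV_t:
  t * PV_t at t = 1.0000: 37.718491
  t * PV_t at t = 2.0000: 69.399248
  t * PV_t at t = 3.0000: 95.767131
  t * PV_t at t = 4.0000: 117.469649
  t * PV_t at t = 5.0000: 135.084693
  t * PV_t at t = 6.0000: 149.127536
  t * PV_t at t = 7.0000: 4063.890157
Macaulay duration D = 4668.456907 / 766.135169 = 6.093516
Modified duration = D / (1 + y/m) = 6.093516 / (1 + 0.087000) = 5.605810


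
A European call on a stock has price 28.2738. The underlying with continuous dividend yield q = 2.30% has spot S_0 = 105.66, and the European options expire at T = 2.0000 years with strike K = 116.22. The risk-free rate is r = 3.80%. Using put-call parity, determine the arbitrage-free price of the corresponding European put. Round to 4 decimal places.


Put-call parity: C - P = S_0 * exp(-qT) - K * exp(-rT).
S_0 * exp(-qT) = 105.6600 * 0.95504196 = 100.90973373
K * exp(-rT) = 116.2200 * 0.92681621 = 107.71457953
P = C - S*exp(-qT) + K*exp(-rT)
P = 28.2738 - 100.90973373 + 107.71457953 = 35.0786

Answer: Put price = 35.0786


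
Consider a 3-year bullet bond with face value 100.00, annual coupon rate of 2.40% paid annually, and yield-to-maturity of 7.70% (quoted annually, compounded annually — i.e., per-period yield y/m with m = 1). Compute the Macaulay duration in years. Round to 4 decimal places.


Answer: Macaulay duration = 2.9244 years

Derivation:
Coupon per period c = face * coupon_rate / m = 2.400000
Periods per year m = 1; per-period yield y/m = 0.077000
Number of cashflows N = 3
Cashflows (t years, CF_t, discount factor 1/(1+y/m)^(m*t), PV):
  t = 1.0000: CF_t = 2.400000, DF = 0.928505, PV = 2.228412
  t = 2.0000: CF_t = 2.400000, DF = 0.862122, PV = 2.069092
  t = 3.0000: CF_t = 102.400000, DF = 0.800484, PV = 81.969606
Price P = sum_t PV_t = 86.267110
Macaulay numerator sum_t t * PV_t:
  t * PV_t at t = 1.0000: 2.228412
  t * PV_t at t = 2.0000: 4.138184
  t * PV_t at t = 3.0000: 245.908818
Macaulay duration D = (sum_t t * PV_t) / P = 252.275414 / 86.267110 = 2.924352


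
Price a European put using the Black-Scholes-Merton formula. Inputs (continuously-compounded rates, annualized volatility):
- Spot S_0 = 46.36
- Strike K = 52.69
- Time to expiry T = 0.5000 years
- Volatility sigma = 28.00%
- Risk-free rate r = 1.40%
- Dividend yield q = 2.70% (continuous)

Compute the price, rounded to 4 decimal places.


Answer: Price = 8.0133

Derivation:
d1 = (ln(S/K) + (r - q + 0.5*sigma^2) * T) / (sigma * sqrt(T)) = -0.58027539
d2 = d1 - sigma * sqrt(T) = -0.77826529
exp(-rT) = 0.99302444; exp(-qT) = 0.98659072
P = K * exp(-rT) * N(-d2) - S_0 * exp(-qT) * N(-d1)
N(-d1) = 0.71913554; N(-d2) = 0.78179368
P = 52.6900 * 0.99302444 * 0.78179368 - 46.3600 * 0.98659072 * 0.71913554 = 8.0133


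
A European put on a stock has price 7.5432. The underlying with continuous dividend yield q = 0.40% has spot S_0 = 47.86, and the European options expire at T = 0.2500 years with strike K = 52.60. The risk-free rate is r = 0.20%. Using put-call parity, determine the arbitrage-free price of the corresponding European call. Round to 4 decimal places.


Put-call parity: C - P = S_0 * exp(-qT) - K * exp(-rT).
S_0 * exp(-qT) = 47.8600 * 0.99900050 = 47.81216392
K * exp(-rT) = 52.6000 * 0.99950012 = 52.57370657
C = P + S*exp(-qT) - K*exp(-rT)
C = 7.5432 + 47.81216392 - 52.57370657 = 2.7817

Answer: Call price = 2.7817


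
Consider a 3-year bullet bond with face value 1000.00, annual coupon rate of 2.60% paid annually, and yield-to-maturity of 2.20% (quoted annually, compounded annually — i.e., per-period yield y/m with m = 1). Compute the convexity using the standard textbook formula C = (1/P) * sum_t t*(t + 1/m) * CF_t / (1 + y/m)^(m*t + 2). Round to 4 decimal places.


Answer: Convexity = 11.1068

Derivation:
Coupon per period c = face * coupon_rate / m = 26.000000
Periods per year m = 1; per-period yield y/m = 0.022000
Number of cashflows N = 3
Cashflows (t years, CF_t, discount factor 1/(1+y/m)^(m*t), PV):
  t = 1.0000: CF_t = 26.000000, DF = 0.978474, PV = 25.440313
  t = 2.0000: CF_t = 26.000000, DF = 0.957411, PV = 24.892674
  t = 3.0000: CF_t = 1026.000000, DF = 0.936801, PV = 961.157753
Price P = sum_t PV_t = 1011.490740
Convexity numerator sum_t t*(t + 1/m) * CF_t / (1+y/m)^(m*t + 2):
  t = 1.0000: term = 48.713648
  t = 2.0000: term = 142.995054
  t = 3.0000: term = 11042.670863
Convexity = (1/P) * sum = 11234.379565 / 1011.490740 = 11.106755


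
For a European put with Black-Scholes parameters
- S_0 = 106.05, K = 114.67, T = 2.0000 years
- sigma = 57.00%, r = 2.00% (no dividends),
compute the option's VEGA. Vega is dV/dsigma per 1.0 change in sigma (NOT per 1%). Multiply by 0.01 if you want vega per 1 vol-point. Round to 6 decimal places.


d1 = 0.3557271149; d2 = -0.4503746156
phi(d1) = 0.3744827931; exp(-qT) = 1.0000000000; exp(-rT) = 0.9607894392
Vega = S * exp(-qT) * phi(d1) * sqrt(T) = 106.0500 * 1.0000000000 * 0.3744827931 * 1.4142135624 = 56.163936

Answer: Vega = 56.163936


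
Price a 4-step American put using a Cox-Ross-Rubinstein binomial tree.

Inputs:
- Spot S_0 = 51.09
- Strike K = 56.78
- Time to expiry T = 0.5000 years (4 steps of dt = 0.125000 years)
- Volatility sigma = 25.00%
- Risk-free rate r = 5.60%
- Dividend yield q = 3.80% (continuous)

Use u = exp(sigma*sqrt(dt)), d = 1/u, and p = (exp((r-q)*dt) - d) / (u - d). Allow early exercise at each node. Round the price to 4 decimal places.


dt = T/N = 0.125000
u = exp(sigma*sqrt(dt)) = 1.092412; d = 1/u = 0.915405
p = (exp((r-q)*dt) - d) / (u - d) = 0.490643
Discount per step: exp(-r*dt) = 0.993024
Stock lattice S(k, i) with i counting down-moves:
  k=0: S(0,0) = 51.0900
  k=1: S(1,0) = 55.8113; S(1,1) = 46.7681
  k=2: S(2,0) = 60.9690; S(2,1) = 51.0900; S(2,2) = 42.8117
  k=3: S(3,0) = 66.6033; S(3,1) = 55.8113; S(3,2) = 46.7681; S(3,3) = 39.1901
  k=4: S(4,0) = 72.7582; S(4,1) = 60.9690; S(4,2) = 51.0900; S(4,3) = 42.8117; S(4,4) = 35.8748
Terminal payoffs V(N, i) = max(K - S_T, 0):
  V(4,0) = 0.000000; V(4,1) = 0.000000; V(4,2) = 5.690000; V(4,3) = 13.968272; V(4,4) = 20.905189
Backward induction: V(k, i) = exp(-r*dt) * [p * V(k+1, i) + (1-p) * V(k+1, i+1)]; then take max(V_cont, immediate exercise) for American.
  V(3,0) = exp(-r*dt) * [p*0.000000 + (1-p)*0.000000] = 0.000000; exercise = 0.000000; V(3,0) = max -> 0.000000
  V(3,1) = exp(-r*dt) * [p*0.000000 + (1-p)*5.690000] = 2.878025; exercise = 0.968657; V(3,1) = max -> 2.878025
  V(3,2) = exp(-r*dt) * [p*5.690000 + (1-p)*13.968272] = 9.837492; exercise = 10.011943; V(3,2) = max -> 10.011943
  V(3,3) = exp(-r*dt) * [p*13.968272 + (1-p)*20.905189] = 17.379556; exercise = 17.589917; V(3,3) = max -> 17.589917
  V(2,0) = exp(-r*dt) * [p*0.000000 + (1-p)*2.878025] = 1.455716; exercise = 0.000000; V(2,0) = max -> 1.455716
  V(2,1) = exp(-r*dt) * [p*2.878025 + (1-p)*10.011943] = 6.466313; exercise = 5.690000; V(2,1) = max -> 6.466313
  V(2,2) = exp(-r*dt) * [p*10.011943 + (1-p)*17.589917] = 13.775073; exercise = 13.968272; V(2,2) = max -> 13.968272
  V(1,0) = exp(-r*dt) * [p*1.455716 + (1-p)*6.466313] = 3.979942; exercise = 0.968657; V(1,0) = max -> 3.979942
  V(1,1) = exp(-r*dt) * [p*6.466313 + (1-p)*13.968272] = 10.215728; exercise = 10.011943; V(1,1) = max -> 10.215728
  V(0,0) = exp(-r*dt) * [p*3.979942 + (1-p)*10.215728] = 7.106265; exercise = 5.690000; V(0,0) = max -> 7.106265

Answer: Price = V(0,0) = 7.1063


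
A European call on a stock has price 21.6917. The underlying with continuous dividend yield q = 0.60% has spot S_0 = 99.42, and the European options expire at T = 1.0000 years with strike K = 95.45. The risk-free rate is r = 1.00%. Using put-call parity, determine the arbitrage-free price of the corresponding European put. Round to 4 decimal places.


Put-call parity: C - P = S_0 * exp(-qT) - K * exp(-rT).
S_0 * exp(-qT) = 99.4200 * 0.99401796 = 98.82526599
K * exp(-rT) = 95.4500 * 0.99004983 = 94.50025663
P = C - S*exp(-qT) + K*exp(-rT)
P = 21.6917 - 98.82526599 + 94.50025663 = 17.3667

Answer: Put price = 17.3667


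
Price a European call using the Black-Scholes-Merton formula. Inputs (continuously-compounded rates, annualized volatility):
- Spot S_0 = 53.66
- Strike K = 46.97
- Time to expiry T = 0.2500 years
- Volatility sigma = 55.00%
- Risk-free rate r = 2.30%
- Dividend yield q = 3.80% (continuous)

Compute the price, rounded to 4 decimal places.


d1 = (ln(S/K) + (r - q + 0.5*sigma^2) * T) / (sigma * sqrt(T)) = 0.60807725
d2 = d1 - sigma * sqrt(T) = 0.33307725
exp(-rT) = 0.99426650; exp(-qT) = 0.99054498
C = S_0 * exp(-qT) * N(d1) - K * exp(-rT) * N(d2)
N(d1) = 0.72843188; N(d2) = 0.63046202
C = 53.6600 * 0.99054498 * 0.72843188 - 46.9700 * 0.99426650 * 0.63046202 = 9.2751

Answer: Price = 9.2751


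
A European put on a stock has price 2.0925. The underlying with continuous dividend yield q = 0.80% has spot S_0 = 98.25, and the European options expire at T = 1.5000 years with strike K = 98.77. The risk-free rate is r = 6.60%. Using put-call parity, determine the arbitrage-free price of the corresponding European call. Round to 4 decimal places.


Put-call parity: C - P = S_0 * exp(-qT) - K * exp(-rT).
S_0 * exp(-qT) = 98.2500 * 0.98807171 = 97.07804579
K * exp(-rT) = 98.7700 * 0.90574271 = 89.46020727
C = P + S*exp(-qT) - K*exp(-rT)
C = 2.0925 + 97.07804579 - 89.46020727 = 9.7103

Answer: Call price = 9.7103


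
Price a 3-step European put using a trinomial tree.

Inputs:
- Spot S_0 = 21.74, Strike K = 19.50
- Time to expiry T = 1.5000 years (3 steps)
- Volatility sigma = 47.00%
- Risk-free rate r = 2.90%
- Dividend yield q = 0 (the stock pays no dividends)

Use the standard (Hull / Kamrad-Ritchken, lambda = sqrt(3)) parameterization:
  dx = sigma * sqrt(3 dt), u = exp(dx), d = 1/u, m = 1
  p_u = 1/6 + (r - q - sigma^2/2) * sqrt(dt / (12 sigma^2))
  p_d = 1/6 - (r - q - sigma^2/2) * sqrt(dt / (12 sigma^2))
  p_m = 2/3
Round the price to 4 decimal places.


dt = T/N = 0.500000; dx = sigma*sqrt(3*dt) = 0.575630
u = exp(dx) = 1.778251; d = 1/u = 0.562350
p_u = 0.131292, p_m = 0.666667, p_d = 0.202041
Discount per step: exp(-r*dt) = 0.985605
Stock lattice S(k, j) with j the centered position index:
  k=0: S(0,+0) = 21.7400
  k=1: S(1,-1) = 12.2255; S(1,+0) = 21.7400; S(1,+1) = 38.6592
  k=2: S(2,-2) = 6.8750; S(2,-1) = 12.2255; S(2,+0) = 21.7400; S(2,+1) = 38.6592; S(2,+2) = 68.7457
  k=3: S(3,-3) = 3.8662; S(3,-2) = 6.8750; S(3,-1) = 12.2255; S(3,+0) = 21.7400; S(3,+1) = 38.6592; S(3,+2) = 68.7457; S(3,+3) = 122.2471
Terminal payoffs V(N, j) = max(K - S_T, 0):
  V(3,-3) = 15.633833; V(3,-2) = 12.624986; V(3,-1) = 7.274502; V(3,+0) = 0.000000; V(3,+1) = 0.000000; V(3,+2) = 0.000000; V(3,+3) = 0.000000
Backward induction: V(k, j) = exp(-r*dt) * [p_u * V(k+1, j+1) + p_m * V(k+1, j) + p_d * V(k+1, j-1)]
  V(2,-2) = exp(-r*dt) * [p_u*7.274502 + p_m*12.624986 + p_d*15.633833] = 12.350038
  V(2,-1) = exp(-r*dt) * [p_u*0.000000 + p_m*7.274502 + p_d*12.624986] = 7.293900
  V(2,+0) = exp(-r*dt) * [p_u*0.000000 + p_m*0.000000 + p_d*7.274502] = 1.448590
  V(2,+1) = exp(-r*dt) * [p_u*0.000000 + p_m*0.000000 + p_d*0.000000] = 0.000000
  V(2,+2) = exp(-r*dt) * [p_u*0.000000 + p_m*0.000000 + p_d*0.000000] = 0.000000
  V(1,-1) = exp(-r*dt) * [p_u*1.448590 + p_m*7.293900 + p_d*12.350038] = 7.439346
  V(1,+0) = exp(-r*dt) * [p_u*0.000000 + p_m*1.448590 + p_d*7.293900] = 2.404277
  V(1,+1) = exp(-r*dt) * [p_u*0.000000 + p_m*0.000000 + p_d*1.448590] = 0.288461
  V(0,+0) = exp(-r*dt) * [p_u*0.288461 + p_m*2.404277 + p_d*7.439346] = 3.098521

Answer: Price = V(0,0) = 3.0985


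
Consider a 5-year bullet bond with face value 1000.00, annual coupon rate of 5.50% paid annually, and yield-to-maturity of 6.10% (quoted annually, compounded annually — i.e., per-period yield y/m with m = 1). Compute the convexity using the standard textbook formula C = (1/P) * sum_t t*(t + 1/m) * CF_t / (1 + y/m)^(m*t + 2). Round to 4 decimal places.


Coupon per period c = face * coupon_rate / m = 55.000000
Periods per year m = 1; per-period yield y/m = 0.061000
Number of cashflows N = 5
Cashflows (t years, CF_t, discount factor 1/(1+y/m)^(m*t), PV):
  t = 1.0000: CF_t = 55.000000, DF = 0.942507, PV = 51.837889
  t = 2.0000: CF_t = 55.000000, DF = 0.888320, PV = 48.857577
  t = 3.0000: CF_t = 55.000000, DF = 0.837247, PV = 46.048611
  t = 4.0000: CF_t = 55.000000, DF = 0.789112, PV = 43.401142
  t = 5.0000: CF_t = 1055.000000, DF = 0.743743, PV = 784.649207
Price P = sum_t PV_t = 974.794425
Convexity numerator sum_t t*(t + 1/m) * CF_t / (1+y/m)^(m*t + 2):
  t = 1.0000: term = 92.097223
  t = 2.0000: term = 260.406850
  t = 3.0000: term = 490.870594
  t = 4.0000: term = 771.081674
  t = 5.0000: term = 20910.577495
Convexity = (1/P) * sum = 22525.033836 / 974.794425 = 23.107471

Answer: Convexity = 23.1075


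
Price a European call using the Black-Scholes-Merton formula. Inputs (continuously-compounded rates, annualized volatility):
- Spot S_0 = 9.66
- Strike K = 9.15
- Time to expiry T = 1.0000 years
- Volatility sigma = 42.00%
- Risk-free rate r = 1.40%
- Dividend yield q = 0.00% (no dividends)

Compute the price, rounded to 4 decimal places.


Answer: Price = 1.8925

Derivation:
d1 = (ln(S/K) + (r - q + 0.5*sigma^2) * T) / (sigma * sqrt(T)) = 0.37247564
d2 = d1 - sigma * sqrt(T) = -0.04752436
exp(-rT) = 0.98609754; exp(-qT) = 1.00000000
C = S_0 * exp(-qT) * N(d1) - K * exp(-rT) * N(d2)
N(d1) = 0.64523063; N(d2) = 0.48104766
C = 9.6600 * 1.00000000 * 0.64523063 - 9.1500 * 0.98609754 * 0.48104766 = 1.8925


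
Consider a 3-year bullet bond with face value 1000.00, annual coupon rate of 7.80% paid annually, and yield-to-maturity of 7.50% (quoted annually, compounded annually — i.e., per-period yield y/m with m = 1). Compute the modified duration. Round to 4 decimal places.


Coupon per period c = face * coupon_rate / m = 78.000000
Periods per year m = 1; per-period yield y/m = 0.075000
Number of cashflows N = 3
Cashflows (t years, CF_t, discount factor 1/(1+y/m)^(m*t), PV):
  t = 1.0000: CF_t = 78.000000, DF = 0.930233, PV = 72.558140
  t = 2.0000: CF_t = 78.000000, DF = 0.865333, PV = 67.495944
  t = 3.0000: CF_t = 1078.000000, DF = 0.804961, PV = 867.747494
Price P = sum_t PV_t = 1007.801577
First compute Macaulay numerator sum_t t * PV_t:
  t * PV_t at t = 1.0000: 72.558140
  t * PV_t at t = 2.0000: 134.991888
  t * PV_t at t = 3.0000: 2603.242482
Macaulay duration D = 2810.792509 / 1007.801577 = 2.789034
Modified duration = D / (1 + y/m) = 2.789034 / (1 + 0.075000) = 2.594450

Answer: Modified duration = 2.5944


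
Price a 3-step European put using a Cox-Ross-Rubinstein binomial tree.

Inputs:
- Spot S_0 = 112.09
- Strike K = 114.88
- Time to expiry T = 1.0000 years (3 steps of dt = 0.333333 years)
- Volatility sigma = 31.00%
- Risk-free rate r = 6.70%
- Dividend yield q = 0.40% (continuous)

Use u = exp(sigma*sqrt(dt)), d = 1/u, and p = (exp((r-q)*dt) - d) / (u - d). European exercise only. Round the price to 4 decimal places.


dt = T/N = 0.333333
u = exp(sigma*sqrt(dt)) = 1.195995; d = 1/u = 0.836124
p = (exp((r-q)*dt) - d) / (u - d) = 0.514346
Discount per step: exp(-r*dt) = 0.977914
Stock lattice S(k, i) with i counting down-moves:
  k=0: S(0,0) = 112.0900
  k=1: S(1,0) = 134.0591; S(1,1) = 93.7211
  k=2: S(2,0) = 160.3340; S(2,1) = 112.0900; S(2,2) = 78.3625
  k=3: S(3,0) = 191.7587; S(3,1) = 134.0591; S(3,2) = 93.7211; S(3,3) = 65.5207
Terminal payoffs V(N, i) = max(K - S_T, 0):
  V(3,0) = 0.000000; V(3,1) = 0.000000; V(3,2) = 21.158883; V(3,3) = 49.359284
Backward induction: V(k, i) = exp(-r*dt) * [p * V(k+1, i) + (1-p) * V(k+1, i+1)].
  V(2,0) = exp(-r*dt) * [p*0.000000 + (1-p)*0.000000] = 0.000000
  V(2,1) = exp(-r*dt) * [p*0.000000 + (1-p)*21.158883] = 10.048952
  V(2,2) = exp(-r*dt) * [p*21.158883 + (1-p)*49.359284] = 34.084741
  V(1,0) = exp(-r*dt) * [p*0.000000 + (1-p)*10.048952] = 4.772532
  V(1,1) = exp(-r*dt) * [p*10.048952 + (1-p)*34.084741] = 21.242289
  V(0,0) = exp(-r*dt) * [p*4.772532 + (1-p)*21.242289] = 12.489081

Answer: Price = V(0,0) = 12.4891


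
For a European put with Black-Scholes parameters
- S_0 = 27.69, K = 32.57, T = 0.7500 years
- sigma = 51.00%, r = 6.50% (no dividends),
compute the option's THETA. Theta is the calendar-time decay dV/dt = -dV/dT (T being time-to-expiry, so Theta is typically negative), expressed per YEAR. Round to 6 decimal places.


d1 = -0.0363001218; d2 = -0.4779730778
phi(d1) = 0.3986795241; exp(-qT) = 1.0000000000; exp(-rT) = 0.9524192047
Theta = -S*exp(-qT)*phi(d1)*sigma/(2*sqrt(T)) + r*K*exp(-rT)*N(-d2) - q*S*exp(-qT)*N(-d1)
N(-d1) = 0.5144784736; N(-d2) = 0.6836653165; sqrt(T) = 0.8660254038
Term 1 = -27.6900 * 1.0000000000 * 0.3986795241 * 0.5100 / (2 * 0.8660254038) = -3.2505468931
Term 2 = 0.0650 * 32.5700 * 0.9524192047 * 0.6836653165 = 1.3784874202
Term 3 = 0 (no dividend yield, q = 0)
Theta = -3.2505468931 + (1.3784874202) + (0.0000000000) = -1.872059

Answer: Theta = -1.872059


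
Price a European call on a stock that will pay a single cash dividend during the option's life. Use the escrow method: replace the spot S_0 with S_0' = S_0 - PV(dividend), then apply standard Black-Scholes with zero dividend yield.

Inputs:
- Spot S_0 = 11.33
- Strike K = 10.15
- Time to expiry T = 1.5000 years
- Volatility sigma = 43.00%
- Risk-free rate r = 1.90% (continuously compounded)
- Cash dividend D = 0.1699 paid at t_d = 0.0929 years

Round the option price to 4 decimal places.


PV(D) = D * exp(-r * t_d) = 0.1699 * 0.99823646 = 0.16960037
S_0' = S_0 - PV(D) = 11.3300 - 0.16960037 = 11.16039963
d1 = (ln(S_0'/K) + (r + sigma^2/2)*T) / (sigma*sqrt(T)) = 0.49763199
d2 = d1 - sigma*sqrt(T) = -0.02900830
exp(-rT) = 0.97190229
N(d1) = 0.69062828; N(d2) = 0.48842898
C = S_0' * N(d1) - K * exp(-rT) * N(d2) = 11.16039963 * 0.69062828 - 10.1500 * 0.97190229 * 0.48842898 = 2.8894

Answer: Price = 2.8894


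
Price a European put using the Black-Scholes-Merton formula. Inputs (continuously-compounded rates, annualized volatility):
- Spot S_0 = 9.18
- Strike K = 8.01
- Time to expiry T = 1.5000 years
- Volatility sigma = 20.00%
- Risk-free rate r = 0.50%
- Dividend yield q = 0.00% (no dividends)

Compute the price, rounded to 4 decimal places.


Answer: Price = 0.3589

Derivation:
d1 = (ln(S/K) + (r - q + 0.5*sigma^2) * T) / (sigma * sqrt(T)) = 0.70968431
d2 = d1 - sigma * sqrt(T) = 0.46473533
exp(-rT) = 0.99252805; exp(-qT) = 1.00000000
P = K * exp(-rT) * N(-d2) - S_0 * exp(-qT) * N(-d1)
N(-d1) = 0.23894996; N(-d2) = 0.32106050
P = 8.0100 * 0.99252805 * 0.32106050 - 9.1800 * 1.00000000 * 0.23894996 = 0.3589


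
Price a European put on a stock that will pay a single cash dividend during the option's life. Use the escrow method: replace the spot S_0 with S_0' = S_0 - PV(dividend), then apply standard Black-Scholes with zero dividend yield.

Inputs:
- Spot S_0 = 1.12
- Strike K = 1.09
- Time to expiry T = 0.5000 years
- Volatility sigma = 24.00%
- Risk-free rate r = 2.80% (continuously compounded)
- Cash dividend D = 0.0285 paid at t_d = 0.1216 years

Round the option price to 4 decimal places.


PV(D) = D * exp(-r * t_d) = 0.0285 * 0.99660099 = 0.02840313
S_0' = S_0 - PV(D) = 1.1200 - 0.02840313 = 1.09159687
d1 = (ln(S_0'/K) + (r + sigma^2/2)*T) / (sigma*sqrt(T)) = 0.17597500
d2 = d1 - sigma*sqrt(T) = 0.00626937
exp(-rT) = 0.98609754
N(-d1) = 0.43015679; N(-d2) = 0.49749890
P = K * exp(-rT) * N(-d2) - S_0' * N(-d1) = 1.0900 * 0.98609754 * 0.49749890 - 1.09159687 * 0.43015679 = 0.0652

Answer: Price = 0.0652


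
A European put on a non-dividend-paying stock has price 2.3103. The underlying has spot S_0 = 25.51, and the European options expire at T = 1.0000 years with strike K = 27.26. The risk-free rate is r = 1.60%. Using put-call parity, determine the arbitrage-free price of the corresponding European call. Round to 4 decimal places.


Answer: Call price = 0.9930

Derivation:
Put-call parity: C - P = S_0 * exp(-qT) - K * exp(-rT).
S_0 * exp(-qT) = 25.5100 * 1.00000000 = 25.51000000
K * exp(-rT) = 27.2600 * 0.98412732 = 26.82731074
C = P + S*exp(-qT) - K*exp(-rT)
C = 2.3103 + 25.51000000 - 26.82731074 = 0.9930


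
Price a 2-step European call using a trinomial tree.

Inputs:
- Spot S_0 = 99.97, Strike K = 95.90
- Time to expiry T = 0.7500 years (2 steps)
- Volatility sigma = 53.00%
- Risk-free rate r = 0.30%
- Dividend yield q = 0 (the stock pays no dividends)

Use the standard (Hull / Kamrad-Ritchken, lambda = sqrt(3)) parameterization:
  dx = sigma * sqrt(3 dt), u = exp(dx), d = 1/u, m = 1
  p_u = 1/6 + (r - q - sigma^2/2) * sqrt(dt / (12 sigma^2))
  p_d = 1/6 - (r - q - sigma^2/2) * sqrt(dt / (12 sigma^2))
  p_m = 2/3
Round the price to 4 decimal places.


dt = T/N = 0.375000; dx = sigma*sqrt(3*dt) = 0.562150
u = exp(dx) = 1.754440; d = 1/u = 0.569982
p_u = 0.120821, p_m = 0.666667, p_d = 0.212512
Discount per step: exp(-r*dt) = 0.998876
Stock lattice S(k, j) with j the centered position index:
  k=0: S(0,+0) = 99.9700
  k=1: S(1,-1) = 56.9811; S(1,+0) = 99.9700; S(1,+1) = 175.3914
  k=2: S(2,-2) = 32.4782; S(2,-1) = 56.9811; S(2,+0) = 99.9700; S(2,+1) = 175.3914; S(2,+2) = 307.7137
Terminal payoffs V(N, j) = max(S_T - K, 0):
  V(2,-2) = 0.000000; V(2,-1) = 0.000000; V(2,+0) = 4.070000; V(2,+1) = 79.491397; V(2,+2) = 211.813736
Backward induction: V(k, j) = exp(-r*dt) * [p_u * V(k+1, j+1) + p_m * V(k+1, j) + p_d * V(k+1, j-1)]
  V(1,-1) = exp(-r*dt) * [p_u*4.070000 + p_m*0.000000 + p_d*0.000000] = 0.491190
  V(1,+0) = exp(-r*dt) * [p_u*79.491397 + p_m*4.070000 + p_d*0.000000] = 12.303751
  V(1,+1) = exp(-r*dt) * [p_u*211.813736 + p_m*79.491397 + p_d*4.070000] = 79.361502
  V(0,+0) = exp(-r*dt) * [p_u*79.361502 + p_m*12.303751 + p_d*0.491190] = 17.875336

Answer: Price = V(0,0) = 17.8753


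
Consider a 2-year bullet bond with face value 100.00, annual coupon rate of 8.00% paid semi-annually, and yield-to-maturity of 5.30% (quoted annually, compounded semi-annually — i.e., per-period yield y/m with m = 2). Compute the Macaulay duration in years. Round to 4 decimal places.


Answer: Macaulay duration = 1.8906 years

Derivation:
Coupon per period c = face * coupon_rate / m = 4.000000
Periods per year m = 2; per-period yield y/m = 0.026500
Number of cashflows N = 4
Cashflows (t years, CF_t, discount factor 1/(1+y/m)^(m*t), PV):
  t = 0.5000: CF_t = 4.000000, DF = 0.974184, PV = 3.896736
  t = 1.0000: CF_t = 4.000000, DF = 0.949035, PV = 3.796139
  t = 1.5000: CF_t = 4.000000, DF = 0.924535, PV = 3.698138
  t = 2.0000: CF_t = 104.000000, DF = 0.900667, PV = 93.669354
Price P = sum_t PV_t = 105.060367
Macaulay numerator sum_t t * PV_t:
  t * PV_t at t = 0.5000: 1.948368
  t * PV_t at t = 1.0000: 3.796139
  t * PV_t at t = 1.5000: 5.547207
  t * PV_t at t = 2.0000: 187.338708
Macaulay duration D = (sum_t t * PV_t) / P = 198.630422 / 105.060367 = 1.890631


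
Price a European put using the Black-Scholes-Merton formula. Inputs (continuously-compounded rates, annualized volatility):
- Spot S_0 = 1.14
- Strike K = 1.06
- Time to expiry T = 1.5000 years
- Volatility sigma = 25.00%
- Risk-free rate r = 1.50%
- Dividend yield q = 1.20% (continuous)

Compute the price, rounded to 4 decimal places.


Answer: Price = 0.0937

Derivation:
d1 = (ln(S/K) + (r - q + 0.5*sigma^2) * T) / (sigma * sqrt(T)) = 0.40542110
d2 = d1 - sigma * sqrt(T) = 0.09923489
exp(-rT) = 0.97775124; exp(-qT) = 0.98216103
P = K * exp(-rT) * N(-d2) - S_0 * exp(-qT) * N(-d1)
N(-d1) = 0.34258400; N(-d2) = 0.46047589
P = 1.0600 * 0.97775124 * 0.46047589 - 1.1400 * 0.98216103 * 0.34258400 = 0.0937


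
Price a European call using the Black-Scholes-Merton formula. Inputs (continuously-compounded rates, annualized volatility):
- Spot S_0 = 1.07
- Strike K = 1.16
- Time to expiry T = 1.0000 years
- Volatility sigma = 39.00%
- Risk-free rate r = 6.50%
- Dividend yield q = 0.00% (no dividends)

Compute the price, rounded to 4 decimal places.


d1 = (ln(S/K) + (r - q + 0.5*sigma^2) * T) / (sigma * sqrt(T)) = 0.15458627
d2 = d1 - sigma * sqrt(T) = -0.23541373
exp(-rT) = 0.93706746; exp(-qT) = 1.00000000
C = S_0 * exp(-qT) * N(d1) - K * exp(-rT) * N(d2)
N(d1) = 0.56142625; N(d2) = 0.40694381
C = 1.0700 * 1.00000000 * 0.56142625 - 1.1600 * 0.93706746 * 0.40694381 = 0.1584

Answer: Price = 0.1584


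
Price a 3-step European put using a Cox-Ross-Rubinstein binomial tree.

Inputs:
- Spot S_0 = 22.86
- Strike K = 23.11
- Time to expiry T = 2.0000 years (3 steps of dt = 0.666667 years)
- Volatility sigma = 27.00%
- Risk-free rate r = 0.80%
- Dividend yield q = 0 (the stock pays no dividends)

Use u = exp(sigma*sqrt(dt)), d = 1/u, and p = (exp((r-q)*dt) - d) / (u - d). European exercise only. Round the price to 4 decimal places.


Answer: Price = V(0,0) = 3.6791

Derivation:
dt = T/N = 0.666667
u = exp(sigma*sqrt(dt)) = 1.246643; d = 1/u = 0.802154
p = (exp((r-q)*dt) - d) / (u - d) = 0.457139
Discount per step: exp(-r*dt) = 0.994681
Stock lattice S(k, i) with i counting down-moves:
  k=0: S(0,0) = 22.8600
  k=1: S(1,0) = 28.4983; S(1,1) = 18.3373
  k=2: S(2,0) = 35.5271; S(2,1) = 22.8600; S(2,2) = 14.7093
  k=3: S(3,0) = 44.2896; S(3,1) = 28.4983; S(3,2) = 18.3373; S(3,3) = 11.7991
Terminal payoffs V(N, i) = max(K - S_T, 0):
  V(3,0) = 0.000000; V(3,1) = 0.000000; V(3,2) = 4.772749; V(3,3) = 11.310863
Backward induction: V(k, i) = exp(-r*dt) * [p * V(k+1, i) + (1-p) * V(k+1, i+1)].
  V(2,0) = exp(-r*dt) * [p*0.000000 + (1-p)*0.000000] = 0.000000
  V(2,1) = exp(-r*dt) * [p*0.000000 + (1-p)*4.772749] = 2.577155
  V(2,2) = exp(-r*dt) * [p*4.772749 + (1-p)*11.310863] = 8.277767
  V(1,0) = exp(-r*dt) * [p*0.000000 + (1-p)*2.577155] = 1.391594
  V(1,1) = exp(-r*dt) * [p*2.577155 + (1-p)*8.277767] = 5.641623
  V(0,0) = exp(-r*dt) * [p*1.391594 + (1-p)*5.641623] = 3.679093


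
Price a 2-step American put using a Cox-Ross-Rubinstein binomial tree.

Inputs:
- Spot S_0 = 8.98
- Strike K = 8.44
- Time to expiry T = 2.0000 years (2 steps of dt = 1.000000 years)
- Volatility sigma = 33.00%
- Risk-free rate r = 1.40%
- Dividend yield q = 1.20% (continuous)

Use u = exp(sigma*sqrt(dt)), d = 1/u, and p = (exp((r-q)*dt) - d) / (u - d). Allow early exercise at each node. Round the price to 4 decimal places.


dt = T/N = 1.000000
u = exp(sigma*sqrt(dt)) = 1.390968; d = 1/u = 0.718924
p = (exp((r-q)*dt) - d) / (u - d) = 0.421220
Discount per step: exp(-r*dt) = 0.986098
Stock lattice S(k, i) with i counting down-moves:
  k=0: S(0,0) = 8.9800
  k=1: S(1,0) = 12.4909; S(1,1) = 6.4559
  k=2: S(2,0) = 17.3744; S(2,1) = 8.9800; S(2,2) = 4.6413
Terminal payoffs V(N, i) = max(K - S_T, 0):
  V(2,0) = 0.000000; V(2,1) = 0.000000; V(2,2) = 3.798675
Backward induction: V(k, i) = exp(-r*dt) * [p * V(k+1, i) + (1-p) * V(k+1, i+1)]; then take max(V_cont, immediate exercise) for American.
  V(1,0) = exp(-r*dt) * [p*0.000000 + (1-p)*0.000000] = 0.000000; exercise = 0.000000; V(1,0) = max -> 0.000000
  V(1,1) = exp(-r*dt) * [p*0.000000 + (1-p)*3.798675] = 2.168033; exercise = 1.984065; V(1,1) = max -> 2.168033
  V(0,0) = exp(-r*dt) * [p*0.000000 + (1-p)*2.168033] = 1.237370; exercise = 0.000000; V(0,0) = max -> 1.237370

Answer: Price = V(0,0) = 1.2374


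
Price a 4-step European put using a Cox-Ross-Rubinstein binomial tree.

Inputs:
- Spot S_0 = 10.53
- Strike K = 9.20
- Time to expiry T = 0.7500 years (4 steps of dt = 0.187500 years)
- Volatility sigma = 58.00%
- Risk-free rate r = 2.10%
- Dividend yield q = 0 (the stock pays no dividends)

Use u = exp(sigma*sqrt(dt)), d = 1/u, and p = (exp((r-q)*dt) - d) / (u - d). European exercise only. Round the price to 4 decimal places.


Answer: Price = V(0,0) = 1.3442

Derivation:
dt = T/N = 0.187500
u = exp(sigma*sqrt(dt)) = 1.285500; d = 1/u = 0.777908
p = (exp((r-q)*dt) - d) / (u - d) = 0.445314
Discount per step: exp(-r*dt) = 0.996070
Stock lattice S(k, i) with i counting down-moves:
  k=0: S(0,0) = 10.5300
  k=1: S(1,0) = 13.5363; S(1,1) = 8.1914
  k=2: S(2,0) = 17.4009; S(2,1) = 10.5300; S(2,2) = 6.3721
  k=3: S(3,0) = 22.3689; S(3,1) = 13.5363; S(3,2) = 8.1914; S(3,3) = 4.9569
  k=4: S(4,0) = 28.7552; S(4,1) = 17.4009; S(4,2) = 10.5300; S(4,3) = 6.3721; S(4,4) = 3.8560
Terminal payoffs V(N, i) = max(K - S_T, 0):
  V(4,0) = 0.000000; V(4,1) = 0.000000; V(4,2) = 0.000000; V(4,3) = 2.827871; V(4,4) = 5.343967
Backward induction: V(k, i) = exp(-r*dt) * [p * V(k+1, i) + (1-p) * V(k+1, i+1)].
  V(3,0) = exp(-r*dt) * [p*0.000000 + (1-p)*0.000000] = 0.000000
  V(3,1) = exp(-r*dt) * [p*0.000000 + (1-p)*0.000000] = 0.000000
  V(3,2) = exp(-r*dt) * [p*0.000000 + (1-p)*2.827871] = 1.562418
  V(3,3) = exp(-r*dt) * [p*2.827871 + (1-p)*5.343967] = 4.206918
  V(2,0) = exp(-r*dt) * [p*0.000000 + (1-p)*0.000000] = 0.000000
  V(2,1) = exp(-r*dt) * [p*0.000000 + (1-p)*1.562418] = 0.863246
  V(2,2) = exp(-r*dt) * [p*1.562418 + (1-p)*4.206918] = 3.017382
  V(1,0) = exp(-r*dt) * [p*0.000000 + (1-p)*0.863246] = 0.476949
  V(1,1) = exp(-r*dt) * [p*0.863246 + (1-p)*3.017382] = 2.050028
  V(0,0) = exp(-r*dt) * [p*0.476949 + (1-p)*2.050028] = 1.344211


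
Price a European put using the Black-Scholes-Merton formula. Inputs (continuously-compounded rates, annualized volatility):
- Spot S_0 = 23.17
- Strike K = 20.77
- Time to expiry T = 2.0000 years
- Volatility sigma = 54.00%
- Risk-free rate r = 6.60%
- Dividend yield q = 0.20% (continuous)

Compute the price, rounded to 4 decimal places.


Answer: Price = 3.9791

Derivation:
d1 = (ln(S/K) + (r - q + 0.5*sigma^2) * T) / (sigma * sqrt(T)) = 0.69263558
d2 = d1 - sigma * sqrt(T) = -0.07103974
exp(-rT) = 0.87634100; exp(-qT) = 0.99600799
P = K * exp(-rT) * N(-d2) - S_0 * exp(-qT) * N(-d1)
N(-d1) = 0.24426914; N(-d2) = 0.52831694
P = 20.7700 * 0.87634100 * 0.52831694 - 23.1700 * 0.99600799 * 0.24426914 = 3.9791


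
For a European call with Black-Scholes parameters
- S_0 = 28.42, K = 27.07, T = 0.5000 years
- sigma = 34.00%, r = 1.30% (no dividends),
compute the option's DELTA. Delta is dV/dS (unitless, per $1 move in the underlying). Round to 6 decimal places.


d1 = 0.3496727014; d2 = 0.1092563958
phi(d1) = 0.3752833148; exp(-qT) = 1.0000000000; exp(-rT) = 0.9935210793
N(d1) = 0.6367078285
Delta = exp(-qT) * N(d1) = 1.0000000000 * 0.6367078285 = 0.636708

Answer: Delta = 0.636708


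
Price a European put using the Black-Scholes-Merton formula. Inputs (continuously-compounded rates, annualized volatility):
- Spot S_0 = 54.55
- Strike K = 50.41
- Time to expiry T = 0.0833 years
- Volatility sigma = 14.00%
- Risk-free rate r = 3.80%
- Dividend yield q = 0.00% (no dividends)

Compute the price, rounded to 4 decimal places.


d1 = (ln(S/K) + (r - q + 0.5*sigma^2) * T) / (sigma * sqrt(T)) = 2.05189802
d2 = d1 - sigma * sqrt(T) = 2.01149158
exp(-rT) = 0.99683960; exp(-qT) = 1.00000000
P = K * exp(-rT) * N(-d2) - S_0 * exp(-qT) * N(-d1)
N(-d1) = 0.02008979; N(-d2) = 0.02213678
P = 50.4100 * 0.99683960 * 0.02213678 - 54.5500 * 1.00000000 * 0.02008979 = 0.0165

Answer: Price = 0.0165


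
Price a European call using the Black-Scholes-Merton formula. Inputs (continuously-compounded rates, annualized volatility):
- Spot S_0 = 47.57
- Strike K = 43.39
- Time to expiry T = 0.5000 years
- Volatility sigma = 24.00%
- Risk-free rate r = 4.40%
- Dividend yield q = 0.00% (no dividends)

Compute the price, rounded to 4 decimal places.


d1 = (ln(S/K) + (r - q + 0.5*sigma^2) * T) / (sigma * sqrt(T)) = 0.75644699
d2 = d1 - sigma * sqrt(T) = 0.58674136
exp(-rT) = 0.97824024; exp(-qT) = 1.00000000
C = S_0 * exp(-qT) * N(d1) - K * exp(-rT) * N(d2)
N(d1) = 0.77530938; N(d2) = 0.72131129
C = 47.5700 * 1.00000000 * 0.77530938 - 43.3900 * 0.97824024 * 0.72131129 = 6.2648

Answer: Price = 6.2648


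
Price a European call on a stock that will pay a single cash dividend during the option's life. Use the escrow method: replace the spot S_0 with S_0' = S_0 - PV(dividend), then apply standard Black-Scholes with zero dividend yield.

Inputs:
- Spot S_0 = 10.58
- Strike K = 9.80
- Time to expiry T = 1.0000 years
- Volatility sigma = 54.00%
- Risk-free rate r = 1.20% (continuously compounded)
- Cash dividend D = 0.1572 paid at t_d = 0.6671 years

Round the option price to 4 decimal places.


Answer: Price = 2.5297

Derivation:
PV(D) = D * exp(-r * t_d) = 0.1572 * 0.99202676 = 0.15594661
S_0' = S_0 - PV(D) = 10.5800 - 0.15594661 = 10.42405339
d1 = (ln(S_0'/K) + (r + sigma^2/2)*T) / (sigma*sqrt(T)) = 0.40654366
d2 = d1 - sigma*sqrt(T) = -0.13345634
exp(-rT) = 0.98807171
N(d1) = 0.65782841; N(d2) = 0.44691625
C = S_0' * N(d1) - K * exp(-rT) * N(d2) = 10.42405339 * 0.65782841 - 9.8000 * 0.98807171 * 0.44691625 = 2.5297


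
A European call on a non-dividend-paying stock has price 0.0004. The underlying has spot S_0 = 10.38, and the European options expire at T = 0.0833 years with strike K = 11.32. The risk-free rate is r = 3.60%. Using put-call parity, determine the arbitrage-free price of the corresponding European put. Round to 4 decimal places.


Answer: Put price = 0.9065

Derivation:
Put-call parity: C - P = S_0 * exp(-qT) - K * exp(-rT).
S_0 * exp(-qT) = 10.3800 * 1.00000000 = 10.38000000
K * exp(-rT) = 11.3200 * 0.99700569 = 11.28610443
P = C - S*exp(-qT) + K*exp(-rT)
P = 0.0004 - 10.38000000 + 11.28610443 = 0.9065


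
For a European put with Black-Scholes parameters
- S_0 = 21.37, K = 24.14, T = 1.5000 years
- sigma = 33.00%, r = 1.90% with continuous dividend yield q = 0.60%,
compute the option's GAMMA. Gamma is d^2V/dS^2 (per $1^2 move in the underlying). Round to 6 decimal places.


Answer: Gamma = 0.045716

Derivation:
d1 = -0.0512342854; d2 = -0.4554000930
phi(d1) = 0.3984190217; exp(-qT) = 0.9910403788; exp(-rT) = 0.9719022941
Gamma = exp(-qT) * phi(d1) / (S * sigma * sqrt(T)) = 0.9910403788 * 0.3984190217 / (21.3700 * 0.3300 * 1.2247448714) = 0.045716


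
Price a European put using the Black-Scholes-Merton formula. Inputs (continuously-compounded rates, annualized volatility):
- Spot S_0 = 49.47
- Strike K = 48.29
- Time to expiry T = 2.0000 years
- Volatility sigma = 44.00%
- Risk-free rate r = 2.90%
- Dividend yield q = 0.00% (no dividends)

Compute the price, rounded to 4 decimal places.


Answer: Price = 9.7559

Derivation:
d1 = (ln(S/K) + (r - q + 0.5*sigma^2) * T) / (sigma * sqrt(T)) = 0.44313406
d2 = d1 - sigma * sqrt(T) = -0.17911991
exp(-rT) = 0.94364995; exp(-qT) = 1.00000000
P = K * exp(-rT) * N(-d2) - S_0 * exp(-qT) * N(-d1)
N(-d1) = 0.32883439; N(-d2) = 0.57107823
P = 48.2900 * 0.94364995 * 0.57107823 - 49.4700 * 1.00000000 * 0.32883439 = 9.7559


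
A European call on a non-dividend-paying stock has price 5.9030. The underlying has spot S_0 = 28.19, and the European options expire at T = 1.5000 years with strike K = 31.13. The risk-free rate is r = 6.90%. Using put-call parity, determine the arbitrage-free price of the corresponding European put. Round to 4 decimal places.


Answer: Put price = 5.7822

Derivation:
Put-call parity: C - P = S_0 * exp(-qT) - K * exp(-rT).
S_0 * exp(-qT) = 28.1900 * 1.00000000 = 28.19000000
K * exp(-rT) = 31.1300 * 0.90167602 = 28.06917459
P = C - S*exp(-qT) + K*exp(-rT)
P = 5.9030 - 28.19000000 + 28.06917459 = 5.7822


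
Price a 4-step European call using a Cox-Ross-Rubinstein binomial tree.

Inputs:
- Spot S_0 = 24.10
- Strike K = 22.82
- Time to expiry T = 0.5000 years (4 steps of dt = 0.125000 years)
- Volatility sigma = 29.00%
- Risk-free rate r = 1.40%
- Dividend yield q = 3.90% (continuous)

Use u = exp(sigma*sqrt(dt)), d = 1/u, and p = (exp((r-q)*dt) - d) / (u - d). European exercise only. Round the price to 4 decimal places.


dt = T/N = 0.125000
u = exp(sigma*sqrt(dt)) = 1.107971; d = 1/u = 0.902551
p = (exp((r-q)*dt) - d) / (u - d) = 0.459201
Discount per step: exp(-r*dt) = 0.998252
Stock lattice S(k, i) with i counting down-moves:
  k=0: S(0,0) = 24.1000
  k=1: S(1,0) = 26.7021; S(1,1) = 21.7515
  k=2: S(2,0) = 29.5852; S(2,1) = 24.1000; S(2,2) = 19.6318
  k=3: S(3,0) = 32.7795; S(3,1) = 26.7021; S(3,2) = 21.7515; S(3,3) = 17.7187
  k=4: S(4,0) = 36.3187; S(4,1) = 29.5852; S(4,2) = 24.1000; S(4,3) = 19.6318; S(4,4) = 15.9920
Terminal payoffs V(N, i) = max(S_T - K, 0):
  V(4,0) = 13.498737; V(4,1) = 6.765158; V(4,2) = 1.280000; V(4,3) = 0.000000; V(4,4) = 0.000000
Backward induction: V(k, i) = exp(-r*dt) * [p * V(k+1, i) + (1-p) * V(k+1, i+1)].
  V(3,0) = exp(-r*dt) * [p*13.498737 + (1-p)*6.765158] = 9.839988
  V(3,1) = exp(-r*dt) * [p*6.765158 + (1-p)*1.280000] = 3.792147
  V(3,2) = exp(-r*dt) * [p*1.280000 + (1-p)*0.000000] = 0.586749
  V(3,3) = exp(-r*dt) * [p*0.000000 + (1-p)*0.000000] = 0.000000
  V(2,0) = exp(-r*dt) * [p*9.839988 + (1-p)*3.792147] = 6.557834
  V(2,1) = exp(-r*dt) * [p*3.792147 + (1-p)*0.586749] = 2.055071
  V(2,2) = exp(-r*dt) * [p*0.586749 + (1-p)*0.000000] = 0.268965
  V(1,0) = exp(-r*dt) * [p*6.557834 + (1-p)*2.055071] = 4.115535
  V(1,1) = exp(-r*dt) * [p*2.055071 + (1-p)*0.268965] = 1.087242
  V(0,0) = exp(-r*dt) * [p*4.115535 + (1-p)*1.087242] = 2.473505

Answer: Price = V(0,0) = 2.4735


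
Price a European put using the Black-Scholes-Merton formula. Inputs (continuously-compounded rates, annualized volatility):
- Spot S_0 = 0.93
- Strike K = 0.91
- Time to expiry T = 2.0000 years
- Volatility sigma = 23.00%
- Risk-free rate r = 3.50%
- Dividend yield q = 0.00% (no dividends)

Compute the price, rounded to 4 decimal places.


d1 = (ln(S/K) + (r - q + 0.5*sigma^2) * T) / (sigma * sqrt(T)) = 0.44467789
d2 = d1 - sigma * sqrt(T) = 0.11940877
exp(-rT) = 0.93239382; exp(-qT) = 1.00000000
P = K * exp(-rT) * N(-d2) - S_0 * exp(-qT) * N(-d1)
N(-d1) = 0.32827627; N(-d2) = 0.45247576
P = 0.9100 * 0.93239382 * 0.45247576 - 0.9300 * 1.00000000 * 0.32827627 = 0.0786

Answer: Price = 0.0786
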